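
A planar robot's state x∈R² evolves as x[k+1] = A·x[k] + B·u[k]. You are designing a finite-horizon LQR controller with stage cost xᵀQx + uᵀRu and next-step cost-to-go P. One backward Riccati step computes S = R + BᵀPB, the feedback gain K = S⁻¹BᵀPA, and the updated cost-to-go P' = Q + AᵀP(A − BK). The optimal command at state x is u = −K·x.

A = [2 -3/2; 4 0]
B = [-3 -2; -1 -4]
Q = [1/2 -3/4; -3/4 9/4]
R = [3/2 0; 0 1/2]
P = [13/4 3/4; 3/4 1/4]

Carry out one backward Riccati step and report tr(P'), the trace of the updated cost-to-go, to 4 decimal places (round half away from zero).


BᵀP = [-10.5000 -2.5000; -9.5000 -2.5000]
S = R + BᵀPB = [3/2 0; 0 1/2] + [34.0000 31.0000; 31.0000 29.0000] = [35.5000 31.0000; 31.0000 29.5000]
BᵀPA = [-31.0000 15.7500; -29.0000 14.2500]
K = S⁻¹·BᵀPA = [-0.1797 0.2652; -0.7942 0.2043]
A−BK = [-0.1275 -0.2957; 0.6435 1.0826]
AᵀP(A−BK) = [0.3971 -0.1022; -0.1022 0.2234]
P' = Q + AᵀP(A−BK) = [0.8971 -0.8522; -0.8522 2.4734]
tr(P') = 3.3705

3.3705


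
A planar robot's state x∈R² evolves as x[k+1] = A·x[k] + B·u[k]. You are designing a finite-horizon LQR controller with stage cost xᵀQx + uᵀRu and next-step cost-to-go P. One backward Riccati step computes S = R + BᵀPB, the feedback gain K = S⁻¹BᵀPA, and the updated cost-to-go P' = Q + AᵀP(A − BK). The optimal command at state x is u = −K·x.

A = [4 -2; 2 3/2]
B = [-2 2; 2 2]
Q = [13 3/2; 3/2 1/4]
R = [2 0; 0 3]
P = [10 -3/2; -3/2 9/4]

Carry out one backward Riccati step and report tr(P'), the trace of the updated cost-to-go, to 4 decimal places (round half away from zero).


21.3550

BᵀP = [-23.0000 7.5000; 17.0000 1.5000]
S = R + BᵀPB = [2 0; 0 3] + [61.0000 -31.0000; -31.0000 37.0000] = [63.0000 -31.0000; -31.0000 40.0000]
BᵀPA = [-77.0000 57.2500; 71.0000 -31.7500]
K = S⁻¹·BᵀPA = [-0.5638 0.8376; 1.3380 -0.1446]
A−BK = [0.1963 -0.0356; 0.4516 0.1142]
AᵀP(A−BK) = [6.5850 -1.4885; -1.4885 1.5200]
P' = Q + AᵀP(A−BK) = [19.5850 0.0115; 0.0115 1.7700]
tr(P') = 21.3550


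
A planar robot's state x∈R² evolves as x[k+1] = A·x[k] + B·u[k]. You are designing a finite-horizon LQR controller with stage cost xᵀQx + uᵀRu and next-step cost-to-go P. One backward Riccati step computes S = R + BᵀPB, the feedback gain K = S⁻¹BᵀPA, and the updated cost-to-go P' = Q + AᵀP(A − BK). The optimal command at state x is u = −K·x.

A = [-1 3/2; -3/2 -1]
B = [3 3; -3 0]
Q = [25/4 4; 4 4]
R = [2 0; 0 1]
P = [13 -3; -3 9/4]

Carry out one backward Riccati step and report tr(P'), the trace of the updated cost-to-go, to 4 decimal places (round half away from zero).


BᵀP = [48.0000 -15.7500; 39.0000 -9.0000]
S = R + BᵀPB = [2 0; 0 1] + [191.2500 144.0000; 144.0000 117.0000] = [193.2500 144.0000; 144.0000 118.0000]
BᵀPA = [-24.3750 87.7500; -25.5000 67.5000]
K = S⁻¹·BᵀPA = [0.3849 0.3069; -0.6858 0.1975]
A−BK = [-0.0973 -0.0132; -0.3453 -0.0793]
AᵀP(A−BK) = [0.9564 0.1423; 0.1423 0.2375]
P' = Q + AᵀP(A−BK) = [7.2064 4.1423; 4.1423 4.2375]
tr(P') = 11.4439

11.4439


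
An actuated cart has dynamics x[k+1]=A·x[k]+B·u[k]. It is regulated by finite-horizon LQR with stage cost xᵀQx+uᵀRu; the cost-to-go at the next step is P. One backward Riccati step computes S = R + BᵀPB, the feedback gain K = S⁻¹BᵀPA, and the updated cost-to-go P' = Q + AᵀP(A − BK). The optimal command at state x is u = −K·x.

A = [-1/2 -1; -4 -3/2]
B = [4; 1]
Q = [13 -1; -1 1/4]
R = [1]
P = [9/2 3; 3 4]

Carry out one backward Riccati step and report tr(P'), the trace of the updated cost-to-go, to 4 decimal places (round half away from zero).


BᵀP = [21.0000 16.0000]
S = R + BᵀPB = [1] + [100.0000] = [101.0000]
BᵀPA = [-74.5000 -45.0000]
K = S⁻¹·BᵀPA = [-0.7376 -0.4455]
A−BK = [2.4505 0.7822; -3.2624 -1.0545]
AᵀP(A−BK) = [22.1720 7.3069; 7.3069 2.4505]
P' = Q + AᵀP(A−BK) = [35.1720 6.3069; 6.3069 2.7005]
tr(P') = 37.8725

37.8725


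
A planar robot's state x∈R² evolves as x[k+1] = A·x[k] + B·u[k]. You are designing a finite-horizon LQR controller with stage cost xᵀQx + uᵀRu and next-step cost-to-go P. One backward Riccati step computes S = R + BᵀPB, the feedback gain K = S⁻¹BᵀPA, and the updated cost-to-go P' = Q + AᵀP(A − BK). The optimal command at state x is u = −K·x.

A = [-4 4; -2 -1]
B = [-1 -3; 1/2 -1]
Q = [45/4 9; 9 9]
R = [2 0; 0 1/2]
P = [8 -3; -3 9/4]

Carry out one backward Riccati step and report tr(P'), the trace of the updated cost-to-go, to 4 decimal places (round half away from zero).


BᵀP = [-9.5000 4.1250; -21.0000 6.7500]
S = R + BᵀPB = [2 0; 0 1/2] + [11.5625 24.3750; 24.3750 56.2500] = [13.5625 24.3750; 24.3750 56.7500]
BᵀPA = [29.7500 -42.1250; 70.5000 -90.7500]
K = S⁻¹·BᵀPA = [-0.1716 -1.0173; 1.3160 -1.1622]
A−BK = [-0.2236 -0.5038; -0.5982 -1.6536]
AᵀP(A−BK) = [1.3274 0.6979; 0.6979 5.9291]
P' = Q + AᵀP(A−BK) = [12.5774 9.6979; 9.6979 14.9291]
tr(P') = 27.5065

27.5065


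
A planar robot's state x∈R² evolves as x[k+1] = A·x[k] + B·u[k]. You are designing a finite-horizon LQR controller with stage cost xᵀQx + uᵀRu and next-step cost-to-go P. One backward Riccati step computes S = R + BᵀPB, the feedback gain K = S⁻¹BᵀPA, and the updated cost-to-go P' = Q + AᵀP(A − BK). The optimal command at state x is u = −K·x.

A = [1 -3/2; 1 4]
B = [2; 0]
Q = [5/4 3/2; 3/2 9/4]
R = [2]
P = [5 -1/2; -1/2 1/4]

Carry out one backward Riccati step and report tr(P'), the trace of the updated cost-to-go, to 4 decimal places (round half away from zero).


8.9091

BᵀP = [10.0000 -1.0000]
S = R + BᵀPB = [2] + [20.0000] = [22.0000]
BᵀPA = [9.0000 -19.0000]
K = S⁻¹·BᵀPA = [0.4091 -0.8636]
A−BK = [0.1818 0.2273; 1.0000 4.0000]
AᵀP(A−BK) = [0.5682 0.0227; 0.0227 4.8409]
P' = Q + AᵀP(A−BK) = [1.8182 1.5227; 1.5227 7.0909]
tr(P') = 8.9091


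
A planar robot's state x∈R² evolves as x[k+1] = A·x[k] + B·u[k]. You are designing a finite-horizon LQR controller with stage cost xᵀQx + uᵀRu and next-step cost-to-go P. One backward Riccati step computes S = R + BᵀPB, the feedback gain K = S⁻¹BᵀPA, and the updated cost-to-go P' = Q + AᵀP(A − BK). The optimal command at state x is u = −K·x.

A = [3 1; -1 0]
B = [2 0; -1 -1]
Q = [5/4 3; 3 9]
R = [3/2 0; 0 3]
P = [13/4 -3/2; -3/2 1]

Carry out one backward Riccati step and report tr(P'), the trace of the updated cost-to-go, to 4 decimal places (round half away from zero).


13.2821

BᵀP = [8.0000 -4.0000; 1.5000 -1.0000]
S = R + BᵀPB = [3/2 0; 0 3] + [20.0000 4.0000; 4.0000 1.0000] = [21.5000 4.0000; 4.0000 4.0000]
BᵀPA = [28.0000 8.0000; 5.5000 1.5000]
K = S⁻¹·BᵀPA = [1.2857 0.3714; 0.0893 0.0036]
A−BK = [0.4286 0.2571; 0.3750 0.3750]
AᵀP(A−BK) = [2.7589 0.8304; 0.8304 0.2732]
P' = Q + AᵀP(A−BK) = [4.0089 3.8304; 3.8304 9.2732]
tr(P') = 13.2821


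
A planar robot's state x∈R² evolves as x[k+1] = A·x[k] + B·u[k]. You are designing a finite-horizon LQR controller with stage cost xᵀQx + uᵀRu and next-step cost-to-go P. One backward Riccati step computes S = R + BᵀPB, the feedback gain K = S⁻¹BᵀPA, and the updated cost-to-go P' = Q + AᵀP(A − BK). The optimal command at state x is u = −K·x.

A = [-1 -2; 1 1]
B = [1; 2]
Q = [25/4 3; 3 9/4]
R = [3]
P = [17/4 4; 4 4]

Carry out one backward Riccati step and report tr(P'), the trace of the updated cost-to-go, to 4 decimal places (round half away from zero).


BᵀP = [12.2500 12.0000]
S = R + BᵀPB = [3] + [36.2500] = [39.2500]
BᵀPA = [-0.2500 -12.5000]
K = S⁻¹·BᵀPA = [-0.0064 -0.3185]
A−BK = [-0.9936 -1.6815; 1.0127 1.6369]
AᵀP(A−BK) = [0.2484 0.4204; 0.4204 1.0191]
P' = Q + AᵀP(A−BK) = [6.4984 3.4204; 3.4204 3.2691]
tr(P') = 9.7675

9.7675


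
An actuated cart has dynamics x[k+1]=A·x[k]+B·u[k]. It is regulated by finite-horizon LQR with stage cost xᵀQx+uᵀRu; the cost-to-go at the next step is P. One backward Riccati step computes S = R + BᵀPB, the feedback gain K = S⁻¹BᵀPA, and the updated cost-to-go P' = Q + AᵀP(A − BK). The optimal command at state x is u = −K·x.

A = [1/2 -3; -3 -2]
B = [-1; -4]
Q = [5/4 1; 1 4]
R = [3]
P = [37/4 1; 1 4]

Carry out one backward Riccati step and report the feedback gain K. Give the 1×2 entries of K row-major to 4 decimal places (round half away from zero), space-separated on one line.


0.5267 0.8754

BᵀP = [-13.2500 -17.0000]
S = R + BᵀPB = [3] + [81.2500] = [84.2500]
BᵀPA = [44.3750 73.7500]
K = S⁻¹·BᵀPA = [0.5267 0.8754]
A−BK = [1.0267 -2.1246; -0.8932 1.5015]
AᵀP(A−BK) = [11.9399 -20.7196; -20.7196 46.6914]
P' = Q + AᵀP(A−BK) = [13.1899 -19.7196; -19.7196 50.6914]
tr(P') = 63.8813


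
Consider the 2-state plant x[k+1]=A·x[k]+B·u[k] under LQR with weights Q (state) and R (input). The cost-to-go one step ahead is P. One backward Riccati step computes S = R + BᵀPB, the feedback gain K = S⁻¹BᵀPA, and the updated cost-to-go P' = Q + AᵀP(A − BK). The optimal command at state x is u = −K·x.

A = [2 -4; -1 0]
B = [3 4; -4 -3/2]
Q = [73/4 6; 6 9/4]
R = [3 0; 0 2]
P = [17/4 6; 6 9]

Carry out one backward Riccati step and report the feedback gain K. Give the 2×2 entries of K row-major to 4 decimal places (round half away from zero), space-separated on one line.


BᵀP = [-11.2500 -18.0000; 8.0000 10.5000]
S = R + BᵀPB = [3 0; 0 2] + [38.2500 -18.0000; -18.0000 16.2500] = [41.2500 -18.0000; -18.0000 18.2500]
BᵀPA = [-4.5000 45.0000; 5.5000 -32.0000]
K = S⁻¹·BᵀPA = [0.0394 0.5719; 0.3402 -1.1893]
A−BK = [0.5212 -0.9585; -0.3323 0.5037]
AᵀP(A−BK) = [0.3061 -0.8850; -0.8850 4.2046]
P' = Q + AᵀP(A−BK) = [18.5561 5.1150; 5.1150 6.4546]
tr(P') = 25.0107

0.0394 0.5719 0.3402 -1.1893


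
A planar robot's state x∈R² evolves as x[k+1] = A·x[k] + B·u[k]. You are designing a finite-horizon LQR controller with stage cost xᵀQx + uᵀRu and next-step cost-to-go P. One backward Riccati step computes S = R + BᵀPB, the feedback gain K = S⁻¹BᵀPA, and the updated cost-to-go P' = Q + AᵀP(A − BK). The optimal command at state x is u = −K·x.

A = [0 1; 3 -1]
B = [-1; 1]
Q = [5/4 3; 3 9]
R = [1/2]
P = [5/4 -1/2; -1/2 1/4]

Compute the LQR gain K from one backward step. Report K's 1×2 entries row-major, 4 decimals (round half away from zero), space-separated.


0.7500 -0.8333

BᵀP = [-1.7500 0.7500]
S = R + BᵀPB = [1/2] + [2.5000] = [3.0000]
BᵀPA = [2.2500 -2.5000]
K = S⁻¹·BᵀPA = [0.7500 -0.8333]
A−BK = [0.7500 0.1667; 2.2500 -0.1667]
AᵀP(A−BK) = [0.5625 -0.3750; -0.3750 0.4167]
P' = Q + AᵀP(A−BK) = [1.8125 2.6250; 2.6250 9.4167]
tr(P') = 11.2292


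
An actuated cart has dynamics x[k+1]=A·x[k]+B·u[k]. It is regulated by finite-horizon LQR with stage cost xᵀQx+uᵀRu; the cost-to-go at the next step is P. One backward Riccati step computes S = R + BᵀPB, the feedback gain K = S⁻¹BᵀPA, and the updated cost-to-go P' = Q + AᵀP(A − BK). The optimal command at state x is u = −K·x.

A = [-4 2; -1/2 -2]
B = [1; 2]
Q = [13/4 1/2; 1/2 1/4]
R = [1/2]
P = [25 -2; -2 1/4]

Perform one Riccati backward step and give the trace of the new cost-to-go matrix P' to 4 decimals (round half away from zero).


BᵀP = [21.0000 -1.5000]
S = R + BᵀPB = [1/2] + [18.0000] = [18.5000]
BᵀPA = [-83.2500 45.0000]
K = S⁻¹·BᵀPA = [-4.5000 2.4324]
A−BK = [0.5000 -0.4324; 8.5000 -6.8649]
AᵀP(A−BK) = [17.4375 -11.2500; -11.2500 7.5405]
P' = Q + AᵀP(A−BK) = [20.6875 -10.7500; -10.7500 7.7905]
tr(P') = 28.4780

28.4780


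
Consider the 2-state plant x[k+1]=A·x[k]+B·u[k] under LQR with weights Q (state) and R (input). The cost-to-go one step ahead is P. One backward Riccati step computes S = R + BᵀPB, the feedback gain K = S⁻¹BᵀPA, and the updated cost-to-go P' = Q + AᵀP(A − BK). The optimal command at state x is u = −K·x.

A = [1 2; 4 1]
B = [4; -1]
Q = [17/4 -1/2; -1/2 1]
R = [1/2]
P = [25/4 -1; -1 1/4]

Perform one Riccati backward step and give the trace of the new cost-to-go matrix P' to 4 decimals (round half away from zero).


7.0391

BᵀP = [26.0000 -4.2500]
S = R + BᵀPB = [1/2] + [108.2500] = [108.7500]
BᵀPA = [9.0000 47.7500]
K = S⁻¹·BᵀPA = [0.0828 0.4391]
A−BK = [0.6690 0.2437; 4.0828 1.4391]
AᵀP(A−BK) = [1.5052 0.5483; 0.5483 0.2839]
P' = Q + AᵀP(A−BK) = [5.7552 0.0483; 0.0483 1.2839]
tr(P') = 7.0391


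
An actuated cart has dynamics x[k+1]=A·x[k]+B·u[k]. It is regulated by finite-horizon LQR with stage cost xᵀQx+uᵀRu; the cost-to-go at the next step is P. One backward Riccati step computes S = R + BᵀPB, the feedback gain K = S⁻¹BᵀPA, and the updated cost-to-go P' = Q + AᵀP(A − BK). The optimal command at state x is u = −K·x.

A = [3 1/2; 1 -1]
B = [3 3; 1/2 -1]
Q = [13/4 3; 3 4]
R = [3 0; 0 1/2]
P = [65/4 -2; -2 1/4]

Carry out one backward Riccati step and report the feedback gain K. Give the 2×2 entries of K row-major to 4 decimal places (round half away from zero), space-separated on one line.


0.1283 0.0258 0.7979 0.1747

BᵀP = [47.7500 -5.8750; 50.7500 -6.2500]
S = R + BᵀPB = [3 0; 0 1/2] + [140.3125 149.1250; 149.1250 158.5000] = [143.3125 149.1250; 149.1250 159.0000]
BᵀPA = [137.3750 29.7500; 146.0000 31.6250]
K = S⁻¹·BᵀPA = [0.1283 0.0258; 0.7979 0.1747]
A−BK = [0.2214 -0.1015; 1.7337 -0.8383]
AᵀP(A−BK) = [0.3803 0.0743; 0.0743 0.0200]
P' = Q + AᵀP(A−BK) = [3.6303 3.0743; 3.0743 4.0200]
tr(P') = 7.6503


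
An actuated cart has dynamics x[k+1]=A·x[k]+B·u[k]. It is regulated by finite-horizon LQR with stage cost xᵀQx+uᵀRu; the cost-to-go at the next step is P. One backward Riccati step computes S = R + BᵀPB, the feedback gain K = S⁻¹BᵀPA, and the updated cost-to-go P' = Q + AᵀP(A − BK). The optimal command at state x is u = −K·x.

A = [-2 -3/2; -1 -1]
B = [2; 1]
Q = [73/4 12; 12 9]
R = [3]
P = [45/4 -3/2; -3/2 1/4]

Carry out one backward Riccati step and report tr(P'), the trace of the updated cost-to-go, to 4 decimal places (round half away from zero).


31.5359

BᵀP = [21.0000 -2.7500]
S = R + BᵀPB = [3] + [39.2500] = [42.2500]
BᵀPA = [-39.2500 -28.7500]
K = S⁻¹·BᵀPA = [-0.9290 -0.6805]
A−BK = [-0.1420 -0.1391; -0.0710 -0.3195]
AᵀP(A−BK) = [2.7870 2.0414; 2.0414 1.4989]
P' = Q + AᵀP(A−BK) = [21.0370 14.0414; 14.0414 10.4989]
tr(P') = 31.5359


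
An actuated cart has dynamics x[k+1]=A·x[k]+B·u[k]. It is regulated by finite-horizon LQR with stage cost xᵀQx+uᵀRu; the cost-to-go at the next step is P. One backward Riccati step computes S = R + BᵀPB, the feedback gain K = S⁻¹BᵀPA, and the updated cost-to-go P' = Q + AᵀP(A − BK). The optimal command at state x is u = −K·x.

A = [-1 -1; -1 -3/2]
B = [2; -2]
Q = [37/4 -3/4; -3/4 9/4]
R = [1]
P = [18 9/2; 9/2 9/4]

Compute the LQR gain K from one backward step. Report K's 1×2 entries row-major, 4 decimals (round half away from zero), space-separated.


BᵀP = [27.0000 4.5000]
S = R + BᵀPB = [1] + [45.0000] = [46.0000]
BᵀPA = [-31.5000 -33.7500]
K = S⁻¹·BᵀPA = [-0.6848 -0.7337]
A−BK = [0.3696 0.4674; -2.3696 -2.9674]
AᵀP(A−BK) = [7.6793 9.5136; 9.5136 11.8003]
P' = Q + AᵀP(A−BK) = [16.9293 8.7636; 8.7636 14.0503]
tr(P') = 30.9796

-0.6848 -0.7337


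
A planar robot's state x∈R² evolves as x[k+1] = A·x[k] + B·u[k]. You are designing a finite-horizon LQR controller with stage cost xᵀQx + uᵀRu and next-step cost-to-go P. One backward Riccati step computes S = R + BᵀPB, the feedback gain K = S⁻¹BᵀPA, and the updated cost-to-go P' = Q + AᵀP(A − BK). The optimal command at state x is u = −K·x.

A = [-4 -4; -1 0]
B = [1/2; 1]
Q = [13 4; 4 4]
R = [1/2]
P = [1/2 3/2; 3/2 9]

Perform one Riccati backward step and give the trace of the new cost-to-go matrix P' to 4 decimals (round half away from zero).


BᵀP = [1.7500 9.7500]
S = R + BᵀPB = [1/2] + [10.6250] = [11.1250]
BᵀPA = [-16.7500 -7.0000]
K = S⁻¹·BᵀPA = [-1.5056 -0.6292]
A−BK = [-3.2472 -3.6854; 0.5056 0.6292]
AᵀP(A−BK) = [3.7809 3.4607; 3.4607 3.5955]
P' = Q + AᵀP(A−BK) = [16.7809 7.4607; 7.4607 7.5955]
tr(P') = 24.3764

24.3764


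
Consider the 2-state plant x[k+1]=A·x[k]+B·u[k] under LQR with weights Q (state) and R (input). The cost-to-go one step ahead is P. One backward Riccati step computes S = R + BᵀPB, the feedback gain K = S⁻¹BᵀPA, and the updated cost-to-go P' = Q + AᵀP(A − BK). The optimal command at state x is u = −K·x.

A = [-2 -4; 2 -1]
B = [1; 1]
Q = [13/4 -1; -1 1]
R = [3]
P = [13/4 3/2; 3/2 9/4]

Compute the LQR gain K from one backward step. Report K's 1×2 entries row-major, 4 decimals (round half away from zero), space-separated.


-0.1739 -1.9783

BᵀP = [4.7500 3.7500]
S = R + BᵀPB = [3] + [8.5000] = [11.5000]
BᵀPA = [-2.0000 -22.7500]
K = S⁻¹·BᵀPA = [-0.1739 -1.9783]
A−BK = [-1.8261 -2.0217; 2.1739 0.9783]
AᵀP(A−BK) = [9.6522 8.5435; 8.5435 21.2446]
P' = Q + AᵀP(A−BK) = [12.9022 7.5435; 7.5435 22.2446]
tr(P') = 35.1467


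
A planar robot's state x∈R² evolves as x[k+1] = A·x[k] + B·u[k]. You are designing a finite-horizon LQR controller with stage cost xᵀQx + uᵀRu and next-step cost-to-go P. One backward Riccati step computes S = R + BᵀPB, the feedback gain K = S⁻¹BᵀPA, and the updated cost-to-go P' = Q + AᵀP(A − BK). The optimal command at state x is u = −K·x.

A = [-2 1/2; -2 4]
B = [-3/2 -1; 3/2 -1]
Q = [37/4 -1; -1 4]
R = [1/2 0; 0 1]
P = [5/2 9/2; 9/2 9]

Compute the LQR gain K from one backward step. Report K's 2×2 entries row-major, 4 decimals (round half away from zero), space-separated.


BᵀP = [3.0000 6.7500; -7.0000 -13.5000]
S = R + BᵀPB = [1/2 0; 0 1] + [5.6250 -9.7500; -9.7500 20.5000] = [6.1250 -9.7500; -9.7500 21.5000]
BᵀPA = [-19.5000 28.5000; 41.0000 -57.5000]
K = S⁻¹·BᵀPA = [-0.5324 1.4232; 1.6655 -2.0290]
A−BK = [-1.1331 0.6058; 0.4642 -0.1638]
AᵀP(A−BK) = [3.3311 -4.0580; -4.0580 5.3955]
P' = Q + AᵀP(A−BK) = [12.5811 -5.0580; -5.0580 9.3955]
tr(P') = 21.9765

-0.5324 1.4232 1.6655 -2.0290


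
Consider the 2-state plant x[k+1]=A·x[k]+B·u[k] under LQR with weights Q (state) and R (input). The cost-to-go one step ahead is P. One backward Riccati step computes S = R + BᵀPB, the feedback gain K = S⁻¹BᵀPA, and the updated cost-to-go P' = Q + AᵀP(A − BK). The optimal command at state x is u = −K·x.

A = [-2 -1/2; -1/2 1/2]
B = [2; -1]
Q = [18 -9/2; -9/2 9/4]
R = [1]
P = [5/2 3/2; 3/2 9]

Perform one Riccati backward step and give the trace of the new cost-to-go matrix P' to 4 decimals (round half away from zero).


34.8705

BᵀP = [3.5000 -6.0000]
S = R + BᵀPB = [1] + [13.0000] = [14.0000]
BᵀPA = [-4.0000 -4.7500]
K = S⁻¹·BᵀPA = [-0.2857 -0.3393]
A−BK = [-1.4286 0.1786; -0.7857 0.1607]
AᵀP(A−BK) = [14.1071 -2.2321; -2.2321 0.5134]
P' = Q + AᵀP(A−BK) = [32.1071 -6.7321; -6.7321 2.7634]
tr(P') = 34.8705


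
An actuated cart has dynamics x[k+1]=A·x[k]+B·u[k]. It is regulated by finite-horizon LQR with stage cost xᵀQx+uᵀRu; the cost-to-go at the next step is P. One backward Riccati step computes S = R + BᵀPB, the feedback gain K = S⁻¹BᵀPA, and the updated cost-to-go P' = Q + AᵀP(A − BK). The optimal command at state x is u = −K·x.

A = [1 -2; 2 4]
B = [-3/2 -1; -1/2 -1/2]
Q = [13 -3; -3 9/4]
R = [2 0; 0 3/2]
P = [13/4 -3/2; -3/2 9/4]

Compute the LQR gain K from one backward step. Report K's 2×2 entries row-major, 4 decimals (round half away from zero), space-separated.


BᵀP = [-4.1250 1.1250; -2.5000 0.3750]
S = R + BᵀPB = [2 0; 0 3/2] + [5.6250 3.5625; 3.5625 2.3125] = [7.6250 3.5625; 3.5625 3.8125]
BᵀPA = [-1.8750 12.7500; -1.7500 6.5000]
K = S⁻¹·BᵀPA = [-0.0558 1.5540; -0.4069 0.2528]
A−BK = [0.5094 0.5838; 1.7687 4.9034]
AᵀP(A−BK) = [5.4333 14.8562; 14.8562 51.5430]
P' = Q + AᵀP(A−BK) = [18.4333 11.8562; 11.8562 53.7930]
tr(P') = 72.2264

-0.0558 1.5540 -0.4069 0.2528


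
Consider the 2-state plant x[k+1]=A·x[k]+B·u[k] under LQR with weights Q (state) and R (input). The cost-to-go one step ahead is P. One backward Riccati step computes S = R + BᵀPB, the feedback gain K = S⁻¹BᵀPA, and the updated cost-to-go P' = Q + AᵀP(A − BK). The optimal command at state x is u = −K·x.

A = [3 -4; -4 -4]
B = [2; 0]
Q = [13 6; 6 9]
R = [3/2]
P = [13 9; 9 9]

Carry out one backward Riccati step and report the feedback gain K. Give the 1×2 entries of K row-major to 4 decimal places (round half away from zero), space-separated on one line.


BᵀP = [26.0000 18.0000]
S = R + BᵀPB = [3/2] + [52.0000] = [53.5000]
BᵀPA = [6.0000 -176.0000]
K = S⁻¹·BᵀPA = [0.1121 -3.2897]
A−BK = [2.7757 2.5794; -4.0000 -4.0000]
AᵀP(A−BK) = [44.3271 43.7383; 43.7383 61.0093]
P' = Q + AᵀP(A−BK) = [57.3271 49.7383; 49.7383 70.0093]
tr(P') = 127.3364

0.1121 -3.2897


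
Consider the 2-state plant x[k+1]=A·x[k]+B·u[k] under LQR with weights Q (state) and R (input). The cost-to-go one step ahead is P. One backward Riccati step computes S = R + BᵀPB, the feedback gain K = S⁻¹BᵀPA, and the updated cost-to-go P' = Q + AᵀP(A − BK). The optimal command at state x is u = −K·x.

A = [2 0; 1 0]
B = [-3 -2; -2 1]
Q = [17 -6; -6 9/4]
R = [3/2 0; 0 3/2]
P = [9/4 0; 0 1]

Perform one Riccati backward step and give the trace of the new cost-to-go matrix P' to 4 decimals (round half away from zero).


BᵀP = [-6.7500 -2.0000; -4.5000 1.0000]
S = R + BᵀPB = [3/2 0; 0 3/2] + [24.2500 11.5000; 11.5000 10.0000] = [25.7500 11.5000; 11.5000 11.5000]
BᵀPA = [-15.5000 0.0000; -8.0000 0.0000]
K = S⁻¹·BᵀPA = [-0.5263 0.0000; -0.1693 0.0000]
A−BK = [0.0824 0.0000; 0.1167 0.0000]
AᵀP(A−BK) = [0.4874 0.0000; 0.0000 0.0000]
P' = Q + AᵀP(A−BK) = [17.4874 -6.0000; -6.0000 2.2500]
tr(P') = 19.7374

19.7374


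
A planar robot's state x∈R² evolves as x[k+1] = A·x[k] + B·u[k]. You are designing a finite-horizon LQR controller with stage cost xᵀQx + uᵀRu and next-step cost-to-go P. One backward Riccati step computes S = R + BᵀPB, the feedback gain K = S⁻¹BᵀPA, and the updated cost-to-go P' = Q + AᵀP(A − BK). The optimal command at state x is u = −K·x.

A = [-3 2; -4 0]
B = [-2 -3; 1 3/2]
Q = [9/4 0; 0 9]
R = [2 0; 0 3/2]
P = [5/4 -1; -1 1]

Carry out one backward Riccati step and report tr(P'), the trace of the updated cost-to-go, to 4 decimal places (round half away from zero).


14.6190

BᵀP = [-3.5000 3.0000; -5.2500 4.5000]
S = R + BᵀPB = [2 0; 0 3/2] + [10.0000 15.0000; 15.0000 22.5000] = [12.0000 15.0000; 15.0000 24.0000]
BᵀPA = [-1.5000 -7.0000; -2.2500 -10.5000]
K = S⁻¹·BᵀPA = [-0.0357 -0.1667; -0.0714 -0.3333]
A−BK = [-3.2857 0.6667; -3.8571 0.6667]
AᵀP(A−BK) = [3.0357 -0.5000; -0.5000 0.3333]
P' = Q + AᵀP(A−BK) = [5.2857 -0.5000; -0.5000 9.3333]
tr(P') = 14.6190


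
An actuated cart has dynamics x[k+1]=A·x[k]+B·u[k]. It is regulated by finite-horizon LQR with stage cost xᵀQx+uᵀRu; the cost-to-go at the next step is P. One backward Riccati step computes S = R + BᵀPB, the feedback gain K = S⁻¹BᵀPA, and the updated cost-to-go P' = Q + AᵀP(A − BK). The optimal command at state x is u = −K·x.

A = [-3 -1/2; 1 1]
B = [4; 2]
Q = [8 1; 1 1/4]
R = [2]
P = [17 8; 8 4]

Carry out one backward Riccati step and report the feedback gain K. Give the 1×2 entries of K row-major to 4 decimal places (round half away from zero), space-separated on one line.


-0.5072 -0.0048

BᵀP = [84.0000 40.0000]
S = R + BᵀPB = [2] + [416.0000] = [418.0000]
BᵀPA = [-212.0000 -2.0000]
K = S⁻¹·BᵀPA = [-0.5072 -0.0048]
A−BK = [-0.9713 -0.4809; 2.0144 1.0096]
AᵀP(A−BK) = [1.4785 0.4856; 0.4856 0.2404]
P' = Q + AᵀP(A−BK) = [9.4785 1.4856; 1.4856 0.4904]
tr(P') = 9.9689


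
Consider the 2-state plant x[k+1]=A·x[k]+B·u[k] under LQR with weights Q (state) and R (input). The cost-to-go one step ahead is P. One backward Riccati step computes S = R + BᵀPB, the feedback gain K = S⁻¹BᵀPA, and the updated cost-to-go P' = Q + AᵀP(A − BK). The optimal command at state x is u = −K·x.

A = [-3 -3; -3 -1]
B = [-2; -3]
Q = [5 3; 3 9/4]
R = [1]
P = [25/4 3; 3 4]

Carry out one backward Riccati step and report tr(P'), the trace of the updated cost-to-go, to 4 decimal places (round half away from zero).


19.0102

BᵀP = [-21.5000 -18.0000]
S = R + BᵀPB = [1] + [97.0000] = [98.0000]
BᵀPA = [118.5000 82.5000]
K = S⁻¹·BᵀPA = [1.2092 0.8418]
A−BK = [-0.5816 -1.3163; 0.6276 1.5255]
AᵀP(A−BK) = [2.9617 4.4923; 4.4923 8.7985]
P' = Q + AᵀP(A−BK) = [7.9617 7.4923; 7.4923 11.0485]
tr(P') = 19.0102


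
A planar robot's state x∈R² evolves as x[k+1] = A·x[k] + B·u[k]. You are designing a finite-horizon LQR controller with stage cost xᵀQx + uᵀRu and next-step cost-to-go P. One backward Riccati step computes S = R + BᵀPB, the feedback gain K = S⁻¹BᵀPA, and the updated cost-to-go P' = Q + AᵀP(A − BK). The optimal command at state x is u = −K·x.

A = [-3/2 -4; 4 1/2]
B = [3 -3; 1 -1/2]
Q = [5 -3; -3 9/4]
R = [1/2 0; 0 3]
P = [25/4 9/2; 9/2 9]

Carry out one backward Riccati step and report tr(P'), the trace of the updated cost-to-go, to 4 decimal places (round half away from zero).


73.9903

BᵀP = [23.2500 22.5000; -21.0000 -18.0000]
S = R + BᵀPB = [1/2 0; 0 3] + [92.2500 -81.0000; -81.0000 72.0000] = [92.7500 -81.0000; -81.0000 75.0000]
BᵀPA = [55.1250 -81.7500; -40.5000 75.0000]
K = S⁻¹·BᵀPA = [2.1603 -0.1423; 1.7932 0.8463]
A−BK = [-2.6015 -1.0342; 2.7362 1.0655]
AᵀP(A−BK) = [57.5970 22.2453; 22.2453 9.1433]
P' = Q + AᵀP(A−BK) = [62.5970 19.2453; 19.2453 11.3933]
tr(P') = 73.9903


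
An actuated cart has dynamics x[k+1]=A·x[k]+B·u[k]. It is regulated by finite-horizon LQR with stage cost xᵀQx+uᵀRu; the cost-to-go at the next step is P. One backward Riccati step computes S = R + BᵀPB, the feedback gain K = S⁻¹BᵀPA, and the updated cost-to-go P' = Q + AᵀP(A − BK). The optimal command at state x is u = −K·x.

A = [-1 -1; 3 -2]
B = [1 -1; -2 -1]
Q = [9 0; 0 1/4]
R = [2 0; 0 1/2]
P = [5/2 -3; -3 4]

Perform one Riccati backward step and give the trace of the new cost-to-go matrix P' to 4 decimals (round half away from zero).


BᵀP = [8.5000 -11.0000; 0.5000 -1.0000]
S = R + BᵀPB = [2 0; 0 1/2] + [30.5000 2.5000; 2.5000 0.5000] = [32.5000 2.5000; 2.5000 1.0000]
BᵀPA = [-41.5000 13.5000; -3.5000 1.5000]
K = S⁻¹·BᵀPA = [-1.2476 0.3714; -0.3810 0.5714]
A−BK = [-0.1333 -0.8000; 0.1238 -0.6857]
AᵀP(A−BK) = [3.3905 -1.0857; -1.0857 0.6286]
P' = Q + AᵀP(A−BK) = [12.3905 -1.0857; -1.0857 0.8786]
tr(P') = 13.2690

13.2690


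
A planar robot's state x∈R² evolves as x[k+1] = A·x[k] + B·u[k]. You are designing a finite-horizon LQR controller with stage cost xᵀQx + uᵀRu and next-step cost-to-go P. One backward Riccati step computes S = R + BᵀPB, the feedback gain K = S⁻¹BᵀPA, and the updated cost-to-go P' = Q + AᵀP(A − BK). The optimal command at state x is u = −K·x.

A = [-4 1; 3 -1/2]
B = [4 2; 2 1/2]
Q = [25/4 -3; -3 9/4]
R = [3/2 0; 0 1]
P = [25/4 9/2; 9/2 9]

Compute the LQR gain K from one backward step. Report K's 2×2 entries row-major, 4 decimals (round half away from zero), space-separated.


BᵀP = [34.0000 36.0000; 14.7500 13.5000]
S = R + BᵀPB = [3/2 0; 0 1] + [208.0000 86.0000; 86.0000 36.2500] = [209.5000 86.0000; 86.0000 37.2500]
BᵀPA = [-28.0000 16.0000; -18.5000 8.0000]
K = S⁻¹·BᵀPA = [1.3435 -0.2256; -3.5985 0.7355]
A−BK = [-2.1771 0.4312; 2.1122 -0.4166]
AᵀP(A−BK) = [44.0466 -8.7086; -8.7086 1.7248]
P' = Q + AᵀP(A−BK) = [50.2966 -11.7086; -11.7086 3.9748]
tr(P') = 54.2714

1.3435 -0.2256 -3.5985 0.7355


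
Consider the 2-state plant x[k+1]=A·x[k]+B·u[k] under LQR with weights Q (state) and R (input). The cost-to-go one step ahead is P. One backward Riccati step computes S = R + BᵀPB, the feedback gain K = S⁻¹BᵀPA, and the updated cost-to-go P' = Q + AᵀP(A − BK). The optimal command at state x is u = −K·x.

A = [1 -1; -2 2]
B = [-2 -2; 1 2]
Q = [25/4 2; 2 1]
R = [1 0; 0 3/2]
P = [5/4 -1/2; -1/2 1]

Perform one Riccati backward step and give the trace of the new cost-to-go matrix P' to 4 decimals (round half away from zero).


BᵀP = [-3.0000 2.0000; -3.5000 3.0000]
S = R + BᵀPB = [1 0; 0 3/2] + [8.0000 10.0000; 10.0000 13.0000] = [9.0000 10.0000; 10.0000 14.5000]
BᵀPA = [-7.0000 7.0000; -9.5000 9.5000]
K = S⁻¹·BᵀPA = [-0.2131 0.2131; -0.5082 0.5082]
A−BK = [-0.4426 0.4426; -0.7705 0.7705]
AᵀP(A−BK) = [0.9303 -0.9303; -0.9303 0.9303]
P' = Q + AᵀP(A−BK) = [7.1803 1.0697; 1.0697 1.9303]
tr(P') = 9.1107

9.1107


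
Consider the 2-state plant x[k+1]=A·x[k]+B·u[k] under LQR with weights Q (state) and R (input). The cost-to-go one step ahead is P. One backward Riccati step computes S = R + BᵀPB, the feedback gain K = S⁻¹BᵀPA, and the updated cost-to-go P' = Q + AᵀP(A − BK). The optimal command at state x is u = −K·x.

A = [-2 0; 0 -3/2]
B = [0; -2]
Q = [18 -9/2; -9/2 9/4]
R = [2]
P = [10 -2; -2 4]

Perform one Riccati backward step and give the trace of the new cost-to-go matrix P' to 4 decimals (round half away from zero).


57.6944

BᵀP = [4.0000 -8.0000]
S = R + BᵀPB = [2] + [16.0000] = [18.0000]
BᵀPA = [-8.0000 12.0000]
K = S⁻¹·BᵀPA = [-0.4444 0.6667]
A−BK = [-2.0000 0.0000; -0.8889 -0.1667]
AᵀP(A−BK) = [36.4444 -0.6667; -0.6667 1.0000]
P' = Q + AᵀP(A−BK) = [54.4444 -5.1667; -5.1667 3.2500]
tr(P') = 57.6944


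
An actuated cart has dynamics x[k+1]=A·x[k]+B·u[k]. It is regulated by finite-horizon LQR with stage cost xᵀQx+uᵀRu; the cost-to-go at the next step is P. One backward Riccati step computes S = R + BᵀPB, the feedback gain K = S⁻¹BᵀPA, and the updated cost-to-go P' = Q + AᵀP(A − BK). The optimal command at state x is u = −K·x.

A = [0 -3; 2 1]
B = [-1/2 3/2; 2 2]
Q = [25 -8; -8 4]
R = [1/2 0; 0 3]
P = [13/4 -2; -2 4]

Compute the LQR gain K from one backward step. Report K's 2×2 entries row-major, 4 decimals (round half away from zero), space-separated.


BᵀP = [-5.6250 9.0000; 0.8750 5.0000]
S = R + BᵀPB = [1/2 0; 0 3] + [20.8125 9.5625; 9.5625 11.3125] = [21.3125 9.5625; 9.5625 14.3125]
BᵀPA = [18.0000 25.8750; 10.0000 2.3750]
K = S⁻¹·BᵀPA = [0.7584 1.6275; 0.1920 -0.9214]
A−BK = [0.0913 -0.8041; 0.0992 -0.4121]
AᵀP(A−BK) = [0.4284 -0.0808; -0.0808 5.3267]
P' = Q + AᵀP(A−BK) = [25.4284 -8.0808; -8.0808 9.3267]
tr(P') = 34.7551

0.7584 1.6275 0.1920 -0.9214


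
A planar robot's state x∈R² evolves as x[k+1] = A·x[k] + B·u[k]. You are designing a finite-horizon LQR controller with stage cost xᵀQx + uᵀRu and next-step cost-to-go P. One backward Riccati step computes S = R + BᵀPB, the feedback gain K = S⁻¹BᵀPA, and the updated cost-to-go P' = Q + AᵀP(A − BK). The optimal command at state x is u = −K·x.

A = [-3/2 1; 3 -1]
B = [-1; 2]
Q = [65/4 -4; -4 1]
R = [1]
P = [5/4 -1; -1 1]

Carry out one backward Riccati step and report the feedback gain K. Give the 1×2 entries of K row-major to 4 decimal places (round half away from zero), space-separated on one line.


1.3537 -0.6098

BᵀP = [-3.2500 3.0000]
S = R + BᵀPB = [1] + [9.2500] = [10.2500]
BᵀPA = [13.8750 -6.2500]
K = S⁻¹·BᵀPA = [1.3537 -0.6098]
A−BK = [-0.1463 0.3902; 0.2927 0.2195]
AᵀP(A−BK) = [2.0305 -0.9146; -0.9146 0.4390]
P' = Q + AᵀP(A−BK) = [18.2805 -4.9146; -4.9146 1.4390]
tr(P') = 19.7195


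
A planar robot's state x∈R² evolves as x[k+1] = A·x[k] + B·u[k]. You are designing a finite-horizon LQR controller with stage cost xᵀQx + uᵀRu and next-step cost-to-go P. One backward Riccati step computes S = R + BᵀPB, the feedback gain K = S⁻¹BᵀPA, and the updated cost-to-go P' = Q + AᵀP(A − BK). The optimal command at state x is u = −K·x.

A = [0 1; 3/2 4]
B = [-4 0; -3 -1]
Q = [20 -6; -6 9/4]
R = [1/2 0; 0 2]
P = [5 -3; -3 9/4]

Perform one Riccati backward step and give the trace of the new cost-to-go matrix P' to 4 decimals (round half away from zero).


32.2441

BᵀP = [-11.0000 5.2500; 3.0000 -2.2500]
S = R + BᵀPB = [1/2 0; 0 2] + [28.2500 -5.2500; -5.2500 2.2500] = [28.7500 -5.2500; -5.2500 4.2500]
BᵀPA = [7.8750 10.0000; -3.3750 -6.0000]
K = S⁻¹·BᵀPA = [0.1664 0.1162; -0.5885 -1.2682]
A−BK = [0.6658 1.4650; 1.4108 3.0806]
AᵀP(A−BK) = [1.7655 3.8045; 3.8045 8.2285]
P' = Q + AᵀP(A−BK) = [21.7655 -2.1955; -2.1955 10.4785]
tr(P') = 32.2441


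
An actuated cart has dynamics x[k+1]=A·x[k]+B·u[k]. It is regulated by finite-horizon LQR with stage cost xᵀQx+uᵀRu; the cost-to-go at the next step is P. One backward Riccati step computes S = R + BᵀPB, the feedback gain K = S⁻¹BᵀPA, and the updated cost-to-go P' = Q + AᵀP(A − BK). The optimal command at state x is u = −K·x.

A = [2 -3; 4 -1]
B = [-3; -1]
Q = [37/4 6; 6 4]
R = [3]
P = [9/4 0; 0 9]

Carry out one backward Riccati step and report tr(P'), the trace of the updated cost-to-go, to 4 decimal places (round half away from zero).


BᵀP = [-6.7500 -9.0000]
S = R + BᵀPB = [3] + [29.2500] = [32.2500]
BᵀPA = [-49.5000 29.2500]
K = S⁻¹·BᵀPA = [-1.5349 0.9070]
A−BK = [-2.6047 -0.2791; 2.4651 -0.0930]
AᵀP(A−BK) = [77.0233 -4.6047; -4.6047 2.7209]
P' = Q + AᵀP(A−BK) = [86.2733 1.3953; 1.3953 6.7209]
tr(P') = 92.9942

92.9942


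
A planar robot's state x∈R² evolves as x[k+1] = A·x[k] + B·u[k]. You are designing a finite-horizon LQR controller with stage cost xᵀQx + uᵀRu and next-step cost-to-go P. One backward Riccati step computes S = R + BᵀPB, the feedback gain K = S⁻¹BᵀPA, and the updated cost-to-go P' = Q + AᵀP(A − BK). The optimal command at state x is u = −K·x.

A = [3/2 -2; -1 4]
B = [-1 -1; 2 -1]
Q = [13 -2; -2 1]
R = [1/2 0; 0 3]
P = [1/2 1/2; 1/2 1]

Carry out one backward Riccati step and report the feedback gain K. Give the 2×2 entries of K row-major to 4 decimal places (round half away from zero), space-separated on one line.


BᵀP = [0.5000 1.5000; -1.0000 -1.5000]
S = R + BᵀPB = [1/2 0; 0 3] + [2.5000 -2.0000; -2.0000 2.5000] = [3.0000 -2.0000; -2.0000 5.5000]
BᵀPA = [-0.7500 5.0000; 0.0000 -4.0000]
K = S⁻¹·BᵀPA = [-0.3300 1.5600; -0.1200 -0.1600]
A−BK = [1.0500 -0.6000; -0.4600 0.7200]
AᵀP(A−BK) = [0.3775 -0.3300; -0.3300 1.5600]
P' = Q + AᵀP(A−BK) = [13.3775 -2.3300; -2.3300 2.5600]
tr(P') = 15.9375

-0.3300 1.5600 -0.1200 -0.1600


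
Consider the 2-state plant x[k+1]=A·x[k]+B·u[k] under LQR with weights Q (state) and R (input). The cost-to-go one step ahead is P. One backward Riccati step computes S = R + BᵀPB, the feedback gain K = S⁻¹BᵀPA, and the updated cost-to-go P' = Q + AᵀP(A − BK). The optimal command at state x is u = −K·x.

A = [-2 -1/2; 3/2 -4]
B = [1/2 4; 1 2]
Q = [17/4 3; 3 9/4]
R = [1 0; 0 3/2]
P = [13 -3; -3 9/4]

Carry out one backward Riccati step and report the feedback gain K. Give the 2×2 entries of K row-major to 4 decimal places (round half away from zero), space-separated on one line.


BᵀP = [3.5000 0.7500; 46.0000 -7.5000]
S = R + BᵀPB = [1 0; 0 3/2] + [2.5000 15.5000; 15.5000 169.0000] = [3.5000 15.5000; 15.5000 170.5000]
BᵀPA = [-5.8750 -4.7500; -103.2500 7.0000]
K = S⁻¹·BᵀPA = [1.6793 -2.5761; -0.7582 0.2752]
A−BK = [0.1933 -0.3129; 1.3371 -1.9744]
AᵀP(A−BK) = [6.6404 -8.9654; -8.9654 13.0869]
P' = Q + AᵀP(A−BK) = [10.8904 -5.9654; -5.9654 15.3369]
tr(P') = 26.2273

1.6793 -2.5761 -0.7582 0.2752


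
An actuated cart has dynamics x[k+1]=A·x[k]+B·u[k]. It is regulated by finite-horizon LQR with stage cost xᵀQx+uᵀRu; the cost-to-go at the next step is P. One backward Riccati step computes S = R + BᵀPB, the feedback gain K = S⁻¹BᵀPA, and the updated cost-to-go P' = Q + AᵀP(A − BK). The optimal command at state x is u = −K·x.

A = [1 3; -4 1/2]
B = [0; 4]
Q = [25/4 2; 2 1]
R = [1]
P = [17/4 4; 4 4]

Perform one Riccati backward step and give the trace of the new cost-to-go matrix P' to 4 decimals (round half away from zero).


11.0577

BᵀP = [16.0000 16.0000]
S = R + BᵀPB = [1] + [64.0000] = [65.0000]
BᵀPA = [-48.0000 56.0000]
K = S⁻¹·BᵀPA = [-0.7385 0.8615]
A−BK = [1.0000 3.0000; -1.0462 -2.9462]
AᵀP(A−BK) = [0.8038 0.1038; 0.1038 3.0038]
P' = Q + AᵀP(A−BK) = [7.0538 2.1038; 2.1038 4.0038]
tr(P') = 11.0577


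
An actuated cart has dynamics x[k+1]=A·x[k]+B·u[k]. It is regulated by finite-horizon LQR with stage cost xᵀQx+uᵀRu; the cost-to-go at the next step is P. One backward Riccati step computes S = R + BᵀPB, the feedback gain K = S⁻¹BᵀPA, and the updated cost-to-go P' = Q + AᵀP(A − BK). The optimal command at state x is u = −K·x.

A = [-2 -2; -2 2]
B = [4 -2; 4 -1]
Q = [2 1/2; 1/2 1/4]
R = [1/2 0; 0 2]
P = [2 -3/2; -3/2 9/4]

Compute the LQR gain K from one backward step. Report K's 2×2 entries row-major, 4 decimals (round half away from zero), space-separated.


BᵀP = [2.0000 3.0000; -2.5000 0.7500]
S = R + BᵀPB = [1/2 0; 0 2] + [20.0000 -7.0000; -7.0000 4.2500] = [20.5000 -7.0000; -7.0000 6.2500]
BᵀPA = [-10.0000 2.0000; 3.5000 6.5000]
K = S⁻¹·BᵀPA = [-0.4803 0.7330; 0.0221 1.8610]
A−BK = [-0.0348 -1.2101; -0.0569 0.9289]
AᵀP(A−BK) = [0.1201 -0.1833; -0.1833 15.4376]
P' = Q + AᵀP(A−BK) = [2.1201 0.3167; 0.3167 15.6876]
tr(P') = 17.8077

-0.4803 0.7330 0.0221 1.8610


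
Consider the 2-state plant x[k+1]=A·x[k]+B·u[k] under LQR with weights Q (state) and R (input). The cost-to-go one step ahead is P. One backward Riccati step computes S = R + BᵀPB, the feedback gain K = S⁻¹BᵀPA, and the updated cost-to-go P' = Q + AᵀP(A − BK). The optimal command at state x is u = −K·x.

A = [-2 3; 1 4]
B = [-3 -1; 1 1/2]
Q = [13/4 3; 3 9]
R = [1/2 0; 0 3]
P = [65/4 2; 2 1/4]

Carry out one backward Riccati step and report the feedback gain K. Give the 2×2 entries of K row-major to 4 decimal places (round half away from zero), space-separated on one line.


0.6387 -1.1886 0.0348 -0.0635

BᵀP = [-46.7500 -5.7500; -15.2500 -1.8750]
S = R + BᵀPB = [1/2 0; 0 3] + [134.5000 43.8750; 43.8750 14.3125] = [135.0000 43.8750; 43.8750 17.3125]
BᵀPA = [87.7500 -163.2500; 28.6250 -53.2500]
K = S⁻¹·BᵀPA = [0.6387 -1.1886; 0.0348 -0.0635]
A−BK = [-0.0491 -0.6294; 0.3439 5.2204]
AᵀP(A−BK) = [0.2088 -0.3808; -0.3808 0.8261]
P' = Q + AᵀP(A−BK) = [3.4588 2.6192; 2.6192 9.8261]
tr(P') = 13.2849


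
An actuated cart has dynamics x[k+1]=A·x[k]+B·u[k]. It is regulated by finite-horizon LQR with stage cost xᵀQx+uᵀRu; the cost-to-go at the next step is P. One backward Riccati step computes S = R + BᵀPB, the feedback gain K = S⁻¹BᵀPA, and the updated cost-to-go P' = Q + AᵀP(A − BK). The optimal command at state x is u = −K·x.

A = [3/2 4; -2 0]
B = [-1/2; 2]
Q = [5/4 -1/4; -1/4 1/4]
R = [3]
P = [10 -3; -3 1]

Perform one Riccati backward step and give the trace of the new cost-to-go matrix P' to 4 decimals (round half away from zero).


45.4677

BᵀP = [-11.0000 3.5000]
S = R + BᵀPB = [3] + [12.5000] = [15.5000]
BᵀPA = [-23.5000 -44.0000]
K = S⁻¹·BᵀPA = [-1.5161 -2.8387]
A−BK = [0.7419 2.5806; 1.0323 5.6774]
AᵀP(A−BK) = [8.8710 17.2903; 17.2903 35.0968]
P' = Q + AᵀP(A−BK) = [10.1210 17.0403; 17.0403 35.3468]
tr(P') = 45.4677


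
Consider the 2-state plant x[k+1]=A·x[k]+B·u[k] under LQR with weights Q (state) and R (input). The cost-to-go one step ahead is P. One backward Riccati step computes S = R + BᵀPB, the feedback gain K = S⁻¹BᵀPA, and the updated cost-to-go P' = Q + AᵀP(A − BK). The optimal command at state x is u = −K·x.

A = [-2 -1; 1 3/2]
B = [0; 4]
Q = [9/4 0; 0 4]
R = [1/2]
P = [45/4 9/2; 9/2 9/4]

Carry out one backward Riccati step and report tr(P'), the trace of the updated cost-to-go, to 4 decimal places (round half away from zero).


BᵀP = [18.0000 9.0000]
S = R + BᵀPB = [1/2] + [36.0000] = [36.5000]
BᵀPA = [-27.0000 -4.5000]
K = S⁻¹·BᵀPA = [-0.7397 -0.1233]
A−BK = [-2.0000 -1.0000; 3.9589 1.9932]
AᵀP(A−BK) = [9.2774 4.5462; 4.5462 2.2577]
P' = Q + AᵀP(A−BK) = [11.5274 4.5462; 4.5462 6.2577]
tr(P') = 17.7851

17.7851


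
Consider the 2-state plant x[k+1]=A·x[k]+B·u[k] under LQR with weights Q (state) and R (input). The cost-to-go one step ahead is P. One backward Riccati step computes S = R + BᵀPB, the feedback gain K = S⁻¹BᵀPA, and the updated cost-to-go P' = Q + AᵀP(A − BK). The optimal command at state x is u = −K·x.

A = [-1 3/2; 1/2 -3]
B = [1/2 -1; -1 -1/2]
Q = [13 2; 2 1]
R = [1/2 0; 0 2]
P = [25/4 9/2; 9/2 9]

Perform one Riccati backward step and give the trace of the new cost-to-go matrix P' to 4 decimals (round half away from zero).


18.8789

BᵀP = [-1.3750 -6.7500; -8.5000 -9.0000]
S = R + BᵀPB = [1/2 0; 0 2] + [6.0625 4.7500; 4.7500 13.0000] = [6.5625 4.7500; 4.7500 15.0000]
BᵀPA = [-2.0000 18.1875; 4.0000 14.2500]
K = S⁻¹·BᵀPA = [-0.6458 2.7035; 0.4712 0.0939]
A−BK = [-0.2059 0.2422; 0.0898 -0.2496]
AᵀP(A−BK) = [0.8237 -0.9687; -0.9687 4.0552]
P' = Q + AᵀP(A−BK) = [13.8237 1.0313; 1.0313 5.0552]
tr(P') = 18.8789
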